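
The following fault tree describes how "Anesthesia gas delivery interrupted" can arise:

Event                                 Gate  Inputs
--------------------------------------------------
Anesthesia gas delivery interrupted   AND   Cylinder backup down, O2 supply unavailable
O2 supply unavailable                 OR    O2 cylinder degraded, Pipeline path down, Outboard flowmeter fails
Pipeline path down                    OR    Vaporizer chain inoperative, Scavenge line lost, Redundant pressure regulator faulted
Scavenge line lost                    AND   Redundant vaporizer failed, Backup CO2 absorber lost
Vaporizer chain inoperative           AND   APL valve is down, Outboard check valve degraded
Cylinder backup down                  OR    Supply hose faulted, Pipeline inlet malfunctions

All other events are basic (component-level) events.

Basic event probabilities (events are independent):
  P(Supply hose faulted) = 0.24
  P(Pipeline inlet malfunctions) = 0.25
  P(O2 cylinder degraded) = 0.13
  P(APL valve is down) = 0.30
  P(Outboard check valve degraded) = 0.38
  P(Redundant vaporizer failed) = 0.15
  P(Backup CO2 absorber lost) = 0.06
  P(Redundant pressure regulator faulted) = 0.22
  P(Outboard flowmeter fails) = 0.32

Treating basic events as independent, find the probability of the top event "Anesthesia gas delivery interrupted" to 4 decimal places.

P(Cylinder backup down) [OR] = 1 − (1−0.24) × (1−0.25) = 0.430000
P(Vaporizer chain inoperative) [AND] = 0.30 × 0.38 = 0.114000
P(Scavenge line lost) [AND] = 0.15 × 0.06 = 0.009000
P(Pipeline path down) [OR] = 1 − (1−0.114000) × (1−0.009000) × (1−0.22) = 0.315140
P(O2 supply unavailable) [OR] = 1 − (1−0.13) × (1−0.315140) × (1−0.32) = 0.594837
P(Anesthesia gas delivery interrupted) [AND] = 0.430000 × 0.594837 = 0.255780
Rounded to 4 decimal places: P(Anesthesia gas delivery interrupted) ≈ 0.2558.

0.2558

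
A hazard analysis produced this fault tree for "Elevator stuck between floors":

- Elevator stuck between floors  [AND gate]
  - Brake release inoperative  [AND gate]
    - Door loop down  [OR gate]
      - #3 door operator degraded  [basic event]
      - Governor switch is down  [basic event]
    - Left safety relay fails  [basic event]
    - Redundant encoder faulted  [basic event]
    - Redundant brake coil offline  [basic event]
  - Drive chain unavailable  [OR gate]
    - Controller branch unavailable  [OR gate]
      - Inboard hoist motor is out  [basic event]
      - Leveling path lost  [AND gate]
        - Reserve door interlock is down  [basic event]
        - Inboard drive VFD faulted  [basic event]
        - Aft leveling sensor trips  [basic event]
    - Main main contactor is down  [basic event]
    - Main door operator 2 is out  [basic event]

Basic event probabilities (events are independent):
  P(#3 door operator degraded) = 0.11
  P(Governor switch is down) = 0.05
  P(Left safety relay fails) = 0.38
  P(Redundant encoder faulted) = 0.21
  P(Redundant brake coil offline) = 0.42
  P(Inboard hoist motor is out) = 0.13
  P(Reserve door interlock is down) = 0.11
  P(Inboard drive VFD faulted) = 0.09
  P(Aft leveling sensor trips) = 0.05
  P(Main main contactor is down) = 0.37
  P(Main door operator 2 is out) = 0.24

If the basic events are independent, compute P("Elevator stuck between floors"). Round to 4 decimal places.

0.0030

P(Door loop down) [OR] = 1 − (1−0.11) × (1−0.05) = 0.154500
P(Brake release inoperative) [AND] = 0.154500 × 0.38 × 0.21 × 0.42 = 0.005178
P(Leveling path lost) [AND] = 0.11 × 0.09 × 0.05 = 0.000495
P(Controller branch unavailable) [OR] = 1 − (1−0.13) × (1−0.000495) = 0.130431
P(Drive chain unavailable) [OR] = 1 − (1−0.130431) × (1−0.37) × (1−0.24) = 0.583650
P(Elevator stuck between floors) [AND] = 0.005178 × 0.583650 = 0.003022
Rounded to 4 decimal places: P(Elevator stuck between floors) ≈ 0.0030.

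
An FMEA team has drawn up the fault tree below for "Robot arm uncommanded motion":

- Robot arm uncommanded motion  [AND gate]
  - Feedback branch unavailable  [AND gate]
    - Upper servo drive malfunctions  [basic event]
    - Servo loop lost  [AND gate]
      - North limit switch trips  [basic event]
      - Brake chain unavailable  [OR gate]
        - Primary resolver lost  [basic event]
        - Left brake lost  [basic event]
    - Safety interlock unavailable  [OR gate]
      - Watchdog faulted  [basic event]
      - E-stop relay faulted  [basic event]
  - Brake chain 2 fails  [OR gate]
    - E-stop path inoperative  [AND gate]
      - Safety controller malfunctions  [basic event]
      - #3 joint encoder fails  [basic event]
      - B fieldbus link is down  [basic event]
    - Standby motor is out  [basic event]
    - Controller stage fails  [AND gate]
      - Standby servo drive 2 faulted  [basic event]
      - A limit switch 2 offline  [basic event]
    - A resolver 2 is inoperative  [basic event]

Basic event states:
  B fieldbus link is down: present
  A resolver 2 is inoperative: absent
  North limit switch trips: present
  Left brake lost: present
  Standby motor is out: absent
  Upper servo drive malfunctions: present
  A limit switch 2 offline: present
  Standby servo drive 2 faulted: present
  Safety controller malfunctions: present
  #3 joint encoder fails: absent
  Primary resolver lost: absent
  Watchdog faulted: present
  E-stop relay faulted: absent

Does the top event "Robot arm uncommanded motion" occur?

Brake chain unavailable [OR]: Primary resolver lost=not, Left brake lost=occurs → at least one input occurs → occurs.
Servo loop lost [AND]: North limit switch trips=occurs, Brake chain unavailable=occurs → all inputs occur → occurs.
Safety interlock unavailable [OR]: Watchdog faulted=occurs, E-stop relay faulted=not → at least one input occurs → occurs.
Feedback branch unavailable [AND]: Upper servo drive malfunctions=occurs, Servo loop lost=occurs, Safety interlock unavailable=occurs → all inputs occur → occurs.
E-stop path inoperative [AND]: Safety controller malfunctions=occurs, #3 joint encoder fails=not, B fieldbus link is down=occurs → not all inputs occur → does not occur.
Controller stage fails [AND]: Standby servo drive 2 faulted=occurs, A limit switch 2 offline=occurs → all inputs occur → occurs.
Brake chain 2 fails [OR]: E-stop path inoperative=not, Standby motor is out=not, Controller stage fails=occurs, A resolver 2 is inoperative=not → at least one input occurs → occurs.
Robot arm uncommanded motion [AND]: Feedback branch unavailable=occurs, Brake chain 2 fails=occurs → all inputs occur → occurs.

Yes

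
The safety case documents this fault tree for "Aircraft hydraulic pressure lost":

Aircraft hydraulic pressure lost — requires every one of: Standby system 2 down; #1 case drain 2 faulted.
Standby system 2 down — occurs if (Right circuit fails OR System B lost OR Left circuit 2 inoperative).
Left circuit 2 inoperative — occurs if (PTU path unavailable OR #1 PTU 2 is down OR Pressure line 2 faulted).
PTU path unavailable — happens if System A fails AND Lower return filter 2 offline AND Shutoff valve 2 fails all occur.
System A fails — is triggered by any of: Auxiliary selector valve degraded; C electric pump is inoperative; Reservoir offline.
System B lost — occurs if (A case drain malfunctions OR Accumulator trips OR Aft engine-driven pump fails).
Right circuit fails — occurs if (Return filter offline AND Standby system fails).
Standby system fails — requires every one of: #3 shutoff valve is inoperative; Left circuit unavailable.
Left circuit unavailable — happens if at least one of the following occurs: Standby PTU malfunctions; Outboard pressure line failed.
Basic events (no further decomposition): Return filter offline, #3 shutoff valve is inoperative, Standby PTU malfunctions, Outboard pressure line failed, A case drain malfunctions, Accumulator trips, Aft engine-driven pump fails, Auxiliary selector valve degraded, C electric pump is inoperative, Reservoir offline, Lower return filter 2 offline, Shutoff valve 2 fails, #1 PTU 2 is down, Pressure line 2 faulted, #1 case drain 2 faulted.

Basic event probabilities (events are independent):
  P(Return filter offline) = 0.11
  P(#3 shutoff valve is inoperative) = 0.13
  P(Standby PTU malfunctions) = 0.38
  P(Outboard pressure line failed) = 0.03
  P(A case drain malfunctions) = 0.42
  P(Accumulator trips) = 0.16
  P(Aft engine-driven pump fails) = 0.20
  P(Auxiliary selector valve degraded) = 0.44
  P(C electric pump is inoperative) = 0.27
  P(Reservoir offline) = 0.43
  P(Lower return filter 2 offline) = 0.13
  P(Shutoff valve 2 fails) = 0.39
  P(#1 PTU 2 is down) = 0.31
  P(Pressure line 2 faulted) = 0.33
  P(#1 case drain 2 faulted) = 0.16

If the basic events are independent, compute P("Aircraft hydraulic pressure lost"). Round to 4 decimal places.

P(Left circuit unavailable) [OR] = 1 − (1−0.38) × (1−0.03) = 0.398600
P(Standby system fails) [AND] = 0.13 × 0.398600 = 0.051818
P(Right circuit fails) [AND] = 0.11 × 0.051818 = 0.005700
P(System B lost) [OR] = 1 − (1−0.42) × (1−0.16) × (1−0.20) = 0.610240
P(System A fails) [OR] = 1 − (1−0.44) × (1−0.27) × (1−0.43) = 0.766984
P(PTU path unavailable) [AND] = 0.766984 × 0.13 × 0.39 = 0.038886
P(Left circuit 2 inoperative) [OR] = 1 − (1−0.038886) × (1−0.31) × (1−0.33) = 0.555677
P(Standby system 2 down) [OR] = 1 − (1−0.005700) × (1−0.610240) × (1−0.555677) = 0.827808
P(Aircraft hydraulic pressure lost) [AND] = 0.827808 × 0.16 = 0.132449
Rounded to 4 decimal places: P(Aircraft hydraulic pressure lost) ≈ 0.1324.

0.1324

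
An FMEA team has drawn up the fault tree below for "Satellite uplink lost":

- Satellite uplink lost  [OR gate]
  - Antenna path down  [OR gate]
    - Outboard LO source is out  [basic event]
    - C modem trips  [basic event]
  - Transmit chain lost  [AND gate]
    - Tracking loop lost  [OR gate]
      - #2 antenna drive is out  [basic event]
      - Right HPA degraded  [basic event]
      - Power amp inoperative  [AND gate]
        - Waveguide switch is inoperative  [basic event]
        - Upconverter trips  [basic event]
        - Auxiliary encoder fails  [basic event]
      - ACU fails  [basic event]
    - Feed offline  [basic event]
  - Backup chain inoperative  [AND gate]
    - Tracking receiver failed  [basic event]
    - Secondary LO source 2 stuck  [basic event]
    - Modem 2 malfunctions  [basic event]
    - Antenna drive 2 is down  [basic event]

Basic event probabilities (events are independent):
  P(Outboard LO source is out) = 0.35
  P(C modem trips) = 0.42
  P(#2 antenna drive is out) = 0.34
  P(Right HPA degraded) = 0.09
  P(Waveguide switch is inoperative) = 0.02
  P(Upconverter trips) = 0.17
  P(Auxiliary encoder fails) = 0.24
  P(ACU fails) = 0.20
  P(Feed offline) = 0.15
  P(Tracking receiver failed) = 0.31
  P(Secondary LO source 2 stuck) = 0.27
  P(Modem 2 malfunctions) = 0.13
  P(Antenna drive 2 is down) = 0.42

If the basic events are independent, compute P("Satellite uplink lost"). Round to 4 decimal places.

0.6540

P(Antenna path down) [OR] = 1 − (1−0.35) × (1−0.42) = 0.623000
P(Power amp inoperative) [AND] = 0.02 × 0.17 × 0.24 = 0.000816
P(Tracking loop lost) [OR] = 1 − (1−0.34) × (1−0.09) × (1−0.000816) × (1−0.20) = 0.519912
P(Transmit chain lost) [AND] = 0.519912 × 0.15 = 0.077987
P(Backup chain inoperative) [AND] = 0.31 × 0.27 × 0.13 × 0.42 = 0.004570
P(Satellite uplink lost) [OR] = 1 − (1−0.623000) × (1−0.077987) × (1−0.004570) = 0.653990
Rounded to 4 decimal places: P(Satellite uplink lost) ≈ 0.6540.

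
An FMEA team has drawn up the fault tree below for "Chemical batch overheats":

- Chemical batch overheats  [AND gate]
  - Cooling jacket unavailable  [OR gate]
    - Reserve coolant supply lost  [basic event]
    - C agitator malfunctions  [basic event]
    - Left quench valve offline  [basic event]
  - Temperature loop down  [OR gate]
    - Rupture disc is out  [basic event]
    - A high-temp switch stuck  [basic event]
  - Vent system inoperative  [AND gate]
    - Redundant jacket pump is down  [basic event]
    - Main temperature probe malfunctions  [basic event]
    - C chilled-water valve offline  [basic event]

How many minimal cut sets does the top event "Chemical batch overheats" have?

Cooling jacket unavailable [OR]: union of children's cut sets → 3 cut set(s).
Temperature loop down [OR]: union of children's cut sets → 2 cut set(s).
Vent system inoperative [AND]: one cut set from each child combined → 1 × 1 × 1 = 1 cut set(s).
Chemical batch overheats [AND]: one cut set from each child combined → 3 × 2 × 1 = 6 cut set(s).
Minimal cut sets: {C chilled-water valve offline, Main temperature probe malfunctions, Redundant jacket pump is down, Reserve coolant supply lost, Rupture disc is out}; {A high-temp switch stuck, C chilled-water valve offline, Main temperature probe malfunctions, Redundant jacket pump is down, Reserve coolant supply lost}; {C agitator malfunctions, C chilled-water valve offline, Main temperature probe malfunctions, Redundant jacket pump is down, Rupture disc is out}; {A high-temp switch stuck, C agitator malfunctions, C chilled-water valve offline, Main temperature probe malfunctions, Redundant jacket pump is down}; {C chilled-water valve offline, Left quench valve offline, Main temperature probe malfunctions, Redundant jacket pump is down, Rupture disc is out}; {A high-temp switch stuck, C chilled-water valve offline, Left quench valve offline, Main temperature probe malfunctions, Redundant jacket pump is down}.

6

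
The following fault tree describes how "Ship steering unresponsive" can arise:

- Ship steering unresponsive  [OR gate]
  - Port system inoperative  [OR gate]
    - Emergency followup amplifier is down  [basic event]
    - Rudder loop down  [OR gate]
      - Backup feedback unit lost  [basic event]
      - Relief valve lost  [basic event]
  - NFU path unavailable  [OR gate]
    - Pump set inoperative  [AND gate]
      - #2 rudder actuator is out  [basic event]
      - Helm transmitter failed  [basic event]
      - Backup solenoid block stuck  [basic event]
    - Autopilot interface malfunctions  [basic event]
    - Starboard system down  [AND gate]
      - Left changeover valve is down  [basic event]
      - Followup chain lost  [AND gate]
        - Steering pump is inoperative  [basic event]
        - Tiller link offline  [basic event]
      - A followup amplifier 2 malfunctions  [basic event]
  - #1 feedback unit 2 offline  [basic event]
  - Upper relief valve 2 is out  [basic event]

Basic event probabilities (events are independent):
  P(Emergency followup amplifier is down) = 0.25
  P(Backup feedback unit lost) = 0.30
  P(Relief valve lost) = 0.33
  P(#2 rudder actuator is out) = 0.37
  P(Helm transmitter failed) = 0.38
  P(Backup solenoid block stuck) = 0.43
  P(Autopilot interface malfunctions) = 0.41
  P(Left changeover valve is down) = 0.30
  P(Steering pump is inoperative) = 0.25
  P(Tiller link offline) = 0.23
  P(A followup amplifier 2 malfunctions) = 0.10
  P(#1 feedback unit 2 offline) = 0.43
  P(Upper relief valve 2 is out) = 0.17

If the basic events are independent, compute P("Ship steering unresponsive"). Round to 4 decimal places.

0.9079

P(Rudder loop down) [OR] = 1 − (1−0.30) × (1−0.33) = 0.531000
P(Port system inoperative) [OR] = 1 − (1−0.25) × (1−0.531000) = 0.648250
P(Pump set inoperative) [AND] = 0.37 × 0.38 × 0.43 = 0.060458
P(Followup chain lost) [AND] = 0.25 × 0.23 = 0.057500
P(Starboard system down) [AND] = 0.30 × 0.057500 × 0.10 = 0.001725
P(NFU path unavailable) [OR] = 1 − (1−0.060458) × (1−0.41) × (1−0.001725) = 0.446626
P(Ship steering unresponsive) [OR] = 1 − (1−0.648250) × (1−0.446626) × (1−0.43) × (1−0.17) = 0.907911
Rounded to 4 decimal places: P(Ship steering unresponsive) ≈ 0.9079.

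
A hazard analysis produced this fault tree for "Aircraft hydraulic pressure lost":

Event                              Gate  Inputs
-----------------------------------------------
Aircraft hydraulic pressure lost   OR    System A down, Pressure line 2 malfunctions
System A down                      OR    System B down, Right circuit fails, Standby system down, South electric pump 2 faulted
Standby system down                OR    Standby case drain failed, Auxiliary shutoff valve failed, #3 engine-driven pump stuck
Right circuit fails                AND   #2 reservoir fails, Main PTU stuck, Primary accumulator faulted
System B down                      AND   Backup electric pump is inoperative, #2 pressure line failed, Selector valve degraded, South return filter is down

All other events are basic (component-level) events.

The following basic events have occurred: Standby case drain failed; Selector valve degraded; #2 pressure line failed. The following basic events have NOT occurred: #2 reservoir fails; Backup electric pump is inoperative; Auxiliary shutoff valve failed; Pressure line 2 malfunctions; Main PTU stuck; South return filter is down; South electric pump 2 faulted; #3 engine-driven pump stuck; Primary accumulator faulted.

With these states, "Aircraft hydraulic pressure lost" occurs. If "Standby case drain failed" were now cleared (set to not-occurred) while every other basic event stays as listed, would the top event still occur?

No

Counterfactual: set "Standby case drain failed" to not occurred.
System B down [AND]: Backup electric pump is inoperative=not, #2 pressure line failed=occurs, Selector valve degraded=occurs, South return filter is down=not → not all inputs occur → does not occur.
Right circuit fails [AND]: #2 reservoir fails=not, Main PTU stuck=not, Primary accumulator faulted=not → not all inputs occur → does not occur.
Standby system down [OR]: Standby case drain failed=not, Auxiliary shutoff valve failed=not, #3 engine-driven pump stuck=not → no input occurs → does not occur.
System A down [OR]: System B down=not, Right circuit fails=not, Standby system down=not, South electric pump 2 faulted=not → no input occurs → does not occur.
Aircraft hydraulic pressure lost [OR]: System A down=not, Pressure line 2 malfunctions=not → no input occurs → does not occur.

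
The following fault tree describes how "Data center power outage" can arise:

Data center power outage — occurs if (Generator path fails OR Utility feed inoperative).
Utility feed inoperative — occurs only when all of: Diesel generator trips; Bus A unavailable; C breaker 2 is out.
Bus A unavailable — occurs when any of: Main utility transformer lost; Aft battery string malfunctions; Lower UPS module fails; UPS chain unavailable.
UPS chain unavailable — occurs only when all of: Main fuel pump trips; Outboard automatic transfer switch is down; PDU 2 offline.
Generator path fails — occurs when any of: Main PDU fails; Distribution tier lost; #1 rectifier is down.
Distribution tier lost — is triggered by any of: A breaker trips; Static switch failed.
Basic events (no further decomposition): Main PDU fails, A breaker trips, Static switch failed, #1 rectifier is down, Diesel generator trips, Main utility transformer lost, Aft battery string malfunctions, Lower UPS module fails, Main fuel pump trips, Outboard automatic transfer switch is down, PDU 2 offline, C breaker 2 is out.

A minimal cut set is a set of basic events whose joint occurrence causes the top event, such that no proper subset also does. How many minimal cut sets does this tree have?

8

Distribution tier lost [OR]: union of children's cut sets → 2 cut set(s).
Generator path fails [OR]: union of children's cut sets → 4 cut set(s).
UPS chain unavailable [AND]: one cut set from each child combined → 1 × 1 × 1 = 1 cut set(s).
Bus A unavailable [OR]: union of children's cut sets → 4 cut set(s).
Utility feed inoperative [AND]: one cut set from each child combined → 1 × 4 × 1 = 4 cut set(s).
Data center power outage [OR]: union of children's cut sets → 8 cut set(s).
Minimal cut sets: {Main PDU fails}; {A breaker trips}; {Static switch failed}; {#1 rectifier is down}; {C breaker 2 is out, Diesel generator trips, Main utility transformer lost}; {Aft battery string malfunctions, C breaker 2 is out, Diesel generator trips}; {C breaker 2 is out, Diesel generator trips, Lower UPS module fails}; {C breaker 2 is out, Diesel generator trips, Main fuel pump trips, Outboard automatic transfer switch is down, PDU 2 offline}.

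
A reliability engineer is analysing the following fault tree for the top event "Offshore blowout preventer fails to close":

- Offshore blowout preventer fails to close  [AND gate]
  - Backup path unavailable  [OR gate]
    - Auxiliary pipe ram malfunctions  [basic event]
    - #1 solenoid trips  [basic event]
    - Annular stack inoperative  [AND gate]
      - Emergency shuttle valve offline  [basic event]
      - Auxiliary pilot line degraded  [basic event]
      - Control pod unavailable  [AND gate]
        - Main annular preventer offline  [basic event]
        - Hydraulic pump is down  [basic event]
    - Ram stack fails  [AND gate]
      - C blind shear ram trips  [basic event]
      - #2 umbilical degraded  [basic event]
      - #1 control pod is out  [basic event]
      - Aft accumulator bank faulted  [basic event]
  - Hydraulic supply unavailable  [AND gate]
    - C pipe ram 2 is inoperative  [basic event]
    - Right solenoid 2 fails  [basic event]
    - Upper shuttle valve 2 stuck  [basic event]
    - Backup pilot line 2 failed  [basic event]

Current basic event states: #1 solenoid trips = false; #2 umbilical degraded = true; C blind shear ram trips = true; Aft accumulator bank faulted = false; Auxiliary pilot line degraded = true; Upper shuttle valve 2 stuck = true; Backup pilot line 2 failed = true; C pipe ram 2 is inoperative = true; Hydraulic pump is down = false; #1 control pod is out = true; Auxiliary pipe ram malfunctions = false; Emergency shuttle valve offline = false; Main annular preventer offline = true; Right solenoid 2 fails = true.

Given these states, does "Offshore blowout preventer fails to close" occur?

Control pod unavailable [AND]: Main annular preventer offline=occurs, Hydraulic pump is down=not → not all inputs occur → does not occur.
Annular stack inoperative [AND]: Emergency shuttle valve offline=not, Auxiliary pilot line degraded=occurs, Control pod unavailable=not → not all inputs occur → does not occur.
Ram stack fails [AND]: C blind shear ram trips=occurs, #2 umbilical degraded=occurs, #1 control pod is out=occurs, Aft accumulator bank faulted=not → not all inputs occur → does not occur.
Backup path unavailable [OR]: Auxiliary pipe ram malfunctions=not, #1 solenoid trips=not, Annular stack inoperative=not, Ram stack fails=not → no input occurs → does not occur.
Hydraulic supply unavailable [AND]: C pipe ram 2 is inoperative=occurs, Right solenoid 2 fails=occurs, Upper shuttle valve 2 stuck=occurs, Backup pilot line 2 failed=occurs → all inputs occur → occurs.
Offshore blowout preventer fails to close [AND]: Backup path unavailable=not, Hydraulic supply unavailable=occurs → not all inputs occur → does not occur.

No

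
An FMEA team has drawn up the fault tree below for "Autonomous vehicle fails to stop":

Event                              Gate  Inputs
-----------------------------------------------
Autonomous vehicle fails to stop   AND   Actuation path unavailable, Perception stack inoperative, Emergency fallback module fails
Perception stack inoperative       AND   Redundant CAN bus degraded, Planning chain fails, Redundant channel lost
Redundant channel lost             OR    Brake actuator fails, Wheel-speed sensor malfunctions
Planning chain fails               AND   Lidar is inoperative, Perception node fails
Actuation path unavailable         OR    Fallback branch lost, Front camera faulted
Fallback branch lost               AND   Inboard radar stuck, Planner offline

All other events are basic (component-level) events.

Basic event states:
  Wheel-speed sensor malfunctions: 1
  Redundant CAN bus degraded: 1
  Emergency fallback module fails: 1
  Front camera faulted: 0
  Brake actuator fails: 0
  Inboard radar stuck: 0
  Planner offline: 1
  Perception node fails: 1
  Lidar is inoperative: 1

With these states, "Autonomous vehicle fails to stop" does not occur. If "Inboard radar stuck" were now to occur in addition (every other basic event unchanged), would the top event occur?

Yes

Counterfactual: set "Inboard radar stuck" to occurred.
Fallback branch lost [AND]: Inboard radar stuck=occurs, Planner offline=occurs → all inputs occur → occurs.
Actuation path unavailable [OR]: Fallback branch lost=occurs, Front camera faulted=not → at least one input occurs → occurs.
Planning chain fails [AND]: Lidar is inoperative=occurs, Perception node fails=occurs → all inputs occur → occurs.
Redundant channel lost [OR]: Brake actuator fails=not, Wheel-speed sensor malfunctions=occurs → at least one input occurs → occurs.
Perception stack inoperative [AND]: Redundant CAN bus degraded=occurs, Planning chain fails=occurs, Redundant channel lost=occurs → all inputs occur → occurs.
Autonomous vehicle fails to stop [AND]: Actuation path unavailable=occurs, Perception stack inoperative=occurs, Emergency fallback module fails=occurs → all inputs occur → occurs.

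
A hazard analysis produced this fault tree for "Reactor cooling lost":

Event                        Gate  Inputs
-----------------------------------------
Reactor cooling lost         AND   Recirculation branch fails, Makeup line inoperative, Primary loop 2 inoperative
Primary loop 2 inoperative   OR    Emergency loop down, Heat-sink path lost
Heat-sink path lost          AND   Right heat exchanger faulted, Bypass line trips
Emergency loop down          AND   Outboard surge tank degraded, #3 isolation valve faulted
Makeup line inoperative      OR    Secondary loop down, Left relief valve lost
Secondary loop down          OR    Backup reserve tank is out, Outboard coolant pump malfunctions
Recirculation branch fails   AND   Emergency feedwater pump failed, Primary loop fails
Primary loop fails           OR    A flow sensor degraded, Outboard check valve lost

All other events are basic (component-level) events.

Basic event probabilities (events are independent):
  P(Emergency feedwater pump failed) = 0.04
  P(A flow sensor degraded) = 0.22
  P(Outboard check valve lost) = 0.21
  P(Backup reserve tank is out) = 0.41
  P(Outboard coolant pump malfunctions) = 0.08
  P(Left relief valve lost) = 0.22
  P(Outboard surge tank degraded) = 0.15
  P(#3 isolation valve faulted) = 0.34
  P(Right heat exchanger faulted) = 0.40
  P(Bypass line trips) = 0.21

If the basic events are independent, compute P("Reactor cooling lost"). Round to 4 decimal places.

P(Primary loop fails) [OR] = 1 − (1−0.22) × (1−0.21) = 0.383800
P(Recirculation branch fails) [AND] = 0.04 × 0.383800 = 0.015352
P(Secondary loop down) [OR] = 1 − (1−0.41) × (1−0.08) = 0.457200
P(Makeup line inoperative) [OR] = 1 − (1−0.457200) × (1−0.22) = 0.576616
P(Emergency loop down) [AND] = 0.15 × 0.34 = 0.051000
P(Heat-sink path lost) [AND] = 0.40 × 0.21 = 0.084000
P(Primary loop 2 inoperative) [OR] = 1 − (1−0.051000) × (1−0.084000) = 0.130716
P(Reactor cooling lost) [AND] = 0.015352 × 0.576616 × 0.130716 = 0.001157
Rounded to 4 decimal places: P(Reactor cooling lost) ≈ 0.0012.

0.0012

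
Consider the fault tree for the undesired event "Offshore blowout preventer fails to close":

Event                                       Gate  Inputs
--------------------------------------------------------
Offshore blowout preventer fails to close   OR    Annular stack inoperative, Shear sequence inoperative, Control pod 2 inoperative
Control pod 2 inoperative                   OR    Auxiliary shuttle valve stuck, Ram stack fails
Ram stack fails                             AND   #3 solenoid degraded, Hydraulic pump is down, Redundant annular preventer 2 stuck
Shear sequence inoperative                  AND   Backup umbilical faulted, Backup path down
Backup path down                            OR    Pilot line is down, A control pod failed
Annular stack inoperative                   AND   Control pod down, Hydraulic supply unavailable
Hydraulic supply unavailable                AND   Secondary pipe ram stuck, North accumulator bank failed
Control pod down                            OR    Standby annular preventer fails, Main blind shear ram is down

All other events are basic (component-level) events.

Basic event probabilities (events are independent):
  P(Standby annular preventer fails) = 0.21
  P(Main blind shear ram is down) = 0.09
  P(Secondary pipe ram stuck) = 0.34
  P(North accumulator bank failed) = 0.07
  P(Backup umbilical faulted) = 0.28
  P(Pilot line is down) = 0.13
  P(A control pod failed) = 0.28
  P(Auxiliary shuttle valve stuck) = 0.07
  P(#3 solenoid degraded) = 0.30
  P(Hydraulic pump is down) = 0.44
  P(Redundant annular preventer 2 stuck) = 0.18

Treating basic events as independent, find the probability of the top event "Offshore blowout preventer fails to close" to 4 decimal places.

P(Control pod down) [OR] = 1 − (1−0.21) × (1−0.09) = 0.281100
P(Hydraulic supply unavailable) [AND] = 0.34 × 0.07 = 0.023800
P(Annular stack inoperative) [AND] = 0.281100 × 0.023800 = 0.006690
P(Backup path down) [OR] = 1 − (1−0.13) × (1−0.28) = 0.373600
P(Shear sequence inoperative) [AND] = 0.28 × 0.373600 = 0.104608
P(Ram stack fails) [AND] = 0.30 × 0.44 × 0.18 = 0.023760
P(Control pod 2 inoperative) [OR] = 1 − (1−0.07) × (1−0.023760) = 0.092097
P(Offshore blowout preventer fails to close) [OR] = 1 − (1−0.006690) × (1−0.104608) × (1−0.092097) = 0.192509
Rounded to 4 decimal places: P(Offshore blowout preventer fails to close) ≈ 0.1925.

0.1925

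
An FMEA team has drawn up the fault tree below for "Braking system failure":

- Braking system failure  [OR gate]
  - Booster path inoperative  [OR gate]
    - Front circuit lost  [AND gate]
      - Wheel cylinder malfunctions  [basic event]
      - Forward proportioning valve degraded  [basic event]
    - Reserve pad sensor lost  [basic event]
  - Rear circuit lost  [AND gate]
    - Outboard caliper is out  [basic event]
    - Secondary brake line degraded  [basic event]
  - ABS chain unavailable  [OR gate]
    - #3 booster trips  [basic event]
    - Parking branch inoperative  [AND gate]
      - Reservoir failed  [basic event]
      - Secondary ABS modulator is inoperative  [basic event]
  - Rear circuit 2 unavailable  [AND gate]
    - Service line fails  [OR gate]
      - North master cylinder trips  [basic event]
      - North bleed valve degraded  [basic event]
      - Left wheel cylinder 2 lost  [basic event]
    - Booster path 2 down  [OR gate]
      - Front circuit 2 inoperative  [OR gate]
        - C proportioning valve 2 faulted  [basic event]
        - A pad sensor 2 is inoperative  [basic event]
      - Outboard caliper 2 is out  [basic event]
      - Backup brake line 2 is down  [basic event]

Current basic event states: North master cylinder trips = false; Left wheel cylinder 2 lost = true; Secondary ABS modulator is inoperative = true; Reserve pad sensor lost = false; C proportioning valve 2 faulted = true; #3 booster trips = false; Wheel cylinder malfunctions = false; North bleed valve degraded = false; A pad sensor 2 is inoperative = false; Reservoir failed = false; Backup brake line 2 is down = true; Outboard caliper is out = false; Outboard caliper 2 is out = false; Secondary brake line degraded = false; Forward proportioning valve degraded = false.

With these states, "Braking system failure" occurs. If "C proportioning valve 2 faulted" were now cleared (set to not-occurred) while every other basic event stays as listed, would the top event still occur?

Counterfactual: set "C proportioning valve 2 faulted" to not occurred.
Front circuit lost [AND]: Wheel cylinder malfunctions=not, Forward proportioning valve degraded=not → not all inputs occur → does not occur.
Booster path inoperative [OR]: Front circuit lost=not, Reserve pad sensor lost=not → no input occurs → does not occur.
Rear circuit lost [AND]: Outboard caliper is out=not, Secondary brake line degraded=not → not all inputs occur → does not occur.
Parking branch inoperative [AND]: Reservoir failed=not, Secondary ABS modulator is inoperative=occurs → not all inputs occur → does not occur.
ABS chain unavailable [OR]: #3 booster trips=not, Parking branch inoperative=not → no input occurs → does not occur.
Service line fails [OR]: North master cylinder trips=not, North bleed valve degraded=not, Left wheel cylinder 2 lost=occurs → at least one input occurs → occurs.
Front circuit 2 inoperative [OR]: C proportioning valve 2 faulted=not, A pad sensor 2 is inoperative=not → no input occurs → does not occur.
Booster path 2 down [OR]: Front circuit 2 inoperative=not, Outboard caliper 2 is out=not, Backup brake line 2 is down=occurs → at least one input occurs → occurs.
Rear circuit 2 unavailable [AND]: Service line fails=occurs, Booster path 2 down=occurs → all inputs occur → occurs.
Braking system failure [OR]: Booster path inoperative=not, Rear circuit lost=not, ABS chain unavailable=not, Rear circuit 2 unavailable=occurs → at least one input occurs → occurs.

Yes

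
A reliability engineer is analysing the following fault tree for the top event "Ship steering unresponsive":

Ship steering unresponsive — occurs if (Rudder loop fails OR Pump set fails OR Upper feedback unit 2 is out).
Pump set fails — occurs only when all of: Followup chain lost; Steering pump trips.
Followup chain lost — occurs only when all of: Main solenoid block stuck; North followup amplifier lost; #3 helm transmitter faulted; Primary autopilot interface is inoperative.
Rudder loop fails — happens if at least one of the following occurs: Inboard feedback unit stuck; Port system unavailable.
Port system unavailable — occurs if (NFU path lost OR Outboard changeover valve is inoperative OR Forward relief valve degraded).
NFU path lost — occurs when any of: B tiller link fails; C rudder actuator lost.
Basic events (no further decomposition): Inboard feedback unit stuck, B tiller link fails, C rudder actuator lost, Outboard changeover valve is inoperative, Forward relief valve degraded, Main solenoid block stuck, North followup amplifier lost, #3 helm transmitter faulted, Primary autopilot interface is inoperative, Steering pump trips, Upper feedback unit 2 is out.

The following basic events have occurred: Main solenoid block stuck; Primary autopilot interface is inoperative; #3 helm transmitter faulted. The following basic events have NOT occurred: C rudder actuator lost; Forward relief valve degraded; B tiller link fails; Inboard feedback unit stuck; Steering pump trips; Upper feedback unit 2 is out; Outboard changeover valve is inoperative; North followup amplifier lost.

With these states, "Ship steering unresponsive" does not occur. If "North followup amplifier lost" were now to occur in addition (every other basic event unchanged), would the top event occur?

No

Counterfactual: set "North followup amplifier lost" to occurred.
NFU path lost [OR]: B tiller link fails=not, C rudder actuator lost=not → no input occurs → does not occur.
Port system unavailable [OR]: NFU path lost=not, Outboard changeover valve is inoperative=not, Forward relief valve degraded=not → no input occurs → does not occur.
Rudder loop fails [OR]: Inboard feedback unit stuck=not, Port system unavailable=not → no input occurs → does not occur.
Followup chain lost [AND]: Main solenoid block stuck=occurs, North followup amplifier lost=occurs, #3 helm transmitter faulted=occurs, Primary autopilot interface is inoperative=occurs → all inputs occur → occurs.
Pump set fails [AND]: Followup chain lost=occurs, Steering pump trips=not → not all inputs occur → does not occur.
Ship steering unresponsive [OR]: Rudder loop fails=not, Pump set fails=not, Upper feedback unit 2 is out=not → no input occurs → does not occur.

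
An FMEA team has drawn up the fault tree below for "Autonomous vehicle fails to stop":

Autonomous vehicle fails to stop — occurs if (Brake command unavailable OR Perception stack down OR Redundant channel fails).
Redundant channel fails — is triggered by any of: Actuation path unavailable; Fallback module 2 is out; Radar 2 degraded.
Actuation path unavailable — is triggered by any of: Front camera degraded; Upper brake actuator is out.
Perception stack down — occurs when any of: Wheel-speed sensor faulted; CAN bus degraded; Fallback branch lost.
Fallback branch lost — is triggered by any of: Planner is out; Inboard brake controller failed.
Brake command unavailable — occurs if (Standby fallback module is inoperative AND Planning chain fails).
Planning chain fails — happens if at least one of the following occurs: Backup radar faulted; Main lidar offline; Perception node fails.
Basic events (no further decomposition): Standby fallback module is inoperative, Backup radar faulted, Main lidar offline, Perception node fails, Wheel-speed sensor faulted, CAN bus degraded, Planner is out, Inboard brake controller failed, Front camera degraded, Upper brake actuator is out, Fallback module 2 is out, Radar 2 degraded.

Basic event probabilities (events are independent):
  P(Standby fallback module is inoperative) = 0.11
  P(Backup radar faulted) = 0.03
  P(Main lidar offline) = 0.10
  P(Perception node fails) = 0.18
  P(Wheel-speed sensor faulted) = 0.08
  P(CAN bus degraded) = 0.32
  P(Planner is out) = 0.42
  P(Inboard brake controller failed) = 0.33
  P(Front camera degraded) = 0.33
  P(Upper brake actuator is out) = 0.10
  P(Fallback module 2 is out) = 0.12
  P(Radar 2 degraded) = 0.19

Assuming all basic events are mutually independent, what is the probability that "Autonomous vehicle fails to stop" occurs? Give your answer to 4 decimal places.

0.8988

P(Planning chain fails) [OR] = 1 − (1−0.03) × (1−0.10) × (1−0.18) = 0.284140
P(Brake command unavailable) [AND] = 0.11 × 0.284140 = 0.031255
P(Fallback branch lost) [OR] = 1 − (1−0.42) × (1−0.33) = 0.611400
P(Perception stack down) [OR] = 1 − (1−0.08) × (1−0.32) × (1−0.611400) = 0.756892
P(Actuation path unavailable) [OR] = 1 − (1−0.33) × (1−0.10) = 0.397000
P(Redundant channel fails) [OR] = 1 − (1−0.397000) × (1−0.12) × (1−0.19) = 0.570182
P(Autonomous vehicle fails to stop) [OR] = 1 − (1−0.031255) × (1−0.756892) × (1−0.570182) = 0.898774
Rounded to 4 decimal places: P(Autonomous vehicle fails to stop) ≈ 0.8988.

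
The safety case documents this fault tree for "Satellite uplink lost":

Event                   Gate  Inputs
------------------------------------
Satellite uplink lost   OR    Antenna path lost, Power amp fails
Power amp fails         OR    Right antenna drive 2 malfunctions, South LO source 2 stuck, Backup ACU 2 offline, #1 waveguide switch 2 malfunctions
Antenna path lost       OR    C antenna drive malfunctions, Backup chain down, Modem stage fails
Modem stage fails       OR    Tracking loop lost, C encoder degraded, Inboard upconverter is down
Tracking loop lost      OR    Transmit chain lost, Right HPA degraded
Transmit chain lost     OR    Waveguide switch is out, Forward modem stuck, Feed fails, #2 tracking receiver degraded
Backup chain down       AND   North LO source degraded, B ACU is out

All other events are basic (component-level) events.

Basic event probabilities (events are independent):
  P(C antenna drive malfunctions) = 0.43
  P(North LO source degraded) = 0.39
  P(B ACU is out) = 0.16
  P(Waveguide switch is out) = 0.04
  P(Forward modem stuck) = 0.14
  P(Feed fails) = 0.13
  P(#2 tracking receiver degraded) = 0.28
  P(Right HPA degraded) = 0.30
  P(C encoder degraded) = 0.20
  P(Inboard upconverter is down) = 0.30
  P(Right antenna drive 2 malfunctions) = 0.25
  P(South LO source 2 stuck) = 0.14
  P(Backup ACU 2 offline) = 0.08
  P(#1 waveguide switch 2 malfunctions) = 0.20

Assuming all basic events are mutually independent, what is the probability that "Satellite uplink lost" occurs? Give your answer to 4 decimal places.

0.9486

P(Backup chain down) [AND] = 0.39 × 0.16 = 0.062400
P(Transmit chain lost) [OR] = 1 − (1−0.04) × (1−0.14) × (1−0.13) × (1−0.28) = 0.482844
P(Tracking loop lost) [OR] = 1 − (1−0.482844) × (1−0.30) = 0.637991
P(Modem stage fails) [OR] = 1 − (1−0.637991) × (1−0.20) × (1−0.30) = 0.797275
P(Antenna path lost) [OR] = 1 − (1−0.43) × (1−0.062400) × (1−0.797275) = 0.891657
P(Power amp fails) [OR] = 1 − (1−0.25) × (1−0.14) × (1−0.08) × (1−0.20) = 0.525280
P(Satellite uplink lost) [OR] = 1 − (1−0.891657) × (1−0.525280) = 0.948567
Rounded to 4 decimal places: P(Satellite uplink lost) ≈ 0.9486.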